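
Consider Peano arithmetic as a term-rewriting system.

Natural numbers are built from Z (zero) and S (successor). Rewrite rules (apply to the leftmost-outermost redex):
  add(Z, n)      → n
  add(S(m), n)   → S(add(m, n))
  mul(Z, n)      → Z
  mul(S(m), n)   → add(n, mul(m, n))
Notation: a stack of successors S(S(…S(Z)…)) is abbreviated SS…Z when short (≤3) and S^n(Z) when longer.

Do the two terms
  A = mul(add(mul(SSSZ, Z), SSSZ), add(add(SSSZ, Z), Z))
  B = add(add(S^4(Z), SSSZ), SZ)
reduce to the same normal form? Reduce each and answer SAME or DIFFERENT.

Answer: DIFFERENT — A ⇓ S^9(Z), B ⇓ S^8(Z)

Derivation:
Term A:
  start: mul(add(mul(SSSZ, Z), SSSZ), add(add(SSSZ, Z), Z))
  [1] mul(add(add(Z, mul(SSZ, Z)), SSSZ), add(add(SSSZ, Z), Z))
  [2] mul(add(mul(SSZ, Z), SSSZ), add(add(SSSZ, Z), Z))
  [3] mul(add(add(Z, mul(SZ, Z)), SSSZ), add(add(SSSZ, Z), Z))
  [4] mul(add(mul(SZ, Z), SSSZ), add(add(SSSZ, Z), Z))
  [5] mul(add(add(Z, mul(Z, Z)), SSSZ), add(add(SSSZ, Z), Z))
  [6] mul(add(mul(Z, Z), SSSZ), add(add(SSSZ, Z), Z))
  [7] mul(add(Z, SSSZ), add(add(SSSZ, Z), Z))
  [8] mul(SSSZ, add(add(SSSZ, Z), Z))
  [9] add(add(add(SSSZ, Z), Z), mul(SSZ, add(add(SSSZ, Z), Z)))
  [10] add(add(S(add(SSZ, Z)), Z), mul(SSZ, add(add(SSSZ, Z), Z)))
  [11] add(S(add(add(SSZ, Z), Z)), mul(SSZ, add(add(SSSZ, Z), Z)))
  [12] S(add(add(add(SSZ, Z), Z), mul(SSZ, add(add(SSSZ, Z), Z))))
  [13] S(add(add(S(add(SZ, Z)), Z), mul(SSZ, add(add(SSSZ, Z), Z))))
  [14] S(add(S(add(add(SZ, Z), Z)), mul(SSZ, add(add(SSSZ, Z), Z))))
  [15] S(S(add(add(add(SZ, Z), Z), mul(SSZ, add(add(SSSZ, Z), Z)))))
  [16] S(S(add(add(S(add(Z, Z)), Z), mul(SSZ, add(add(SSSZ, Z), Z)))))
  [17] S(S(add(S(add(add(Z, Z), Z)), mul(SSZ, add(add(SSSZ, Z), Z)))))
  [18] S(S(S(add(add(add(Z, Z), Z), mul(SSZ, add(add(SSSZ, Z), Z))))))
  [19] S(S(S(add(add(Z, Z), mul(SSZ, add(add(SSSZ, Z), Z))))))
  [20] S(S(S(add(Z, mul(SSZ, add(add(SSSZ, Z), Z))))))
  [21] S(S(S(mul(SSZ, add(add(SSSZ, Z), Z)))))
  [22] S(S(S(add(add(add(SSSZ, Z), Z), mul(SZ, add(add(SSSZ, Z), Z))))))
  [23] S(S(S(add(add(S(add(SSZ, Z)), Z), mul(SZ, add(add(SSSZ, Z), Z))))))
  [24] S(S(S(add(S(add(add(SSZ, Z), Z)), mul(SZ, add(add(SSSZ, Z), Z))))))
  [25] S(S(S(S(add(add(add(SSZ, Z), Z), mul(SZ, add(add(SSSZ, Z), Z)))))))
  [26] S(S(S(S(add(add(S(add(SZ, Z)), Z), mul(SZ, add(add(SSSZ, Z), Z)))))))
  [27] S(S(S(S(add(S(add(add(SZ, Z), Z)), mul(SZ, add(add(SSSZ, Z), Z)))))))
  [28] S(S(S(S(S(add(add(add(SZ, Z), Z), mul(SZ, add(add(SSSZ, Z), Z))))))))
  [29] S(S(S(S(S(add(add(S(add(Z, Z)), Z), mul(SZ, add(add(SSSZ, Z), Z))))))))
  [30] S(S(S(S(S(add(S(add(add(Z, Z), Z)), mul(SZ, add(add(SSSZ, Z), Z))))))))
  [31] S(S(S(S(S(S(add(add(add(Z, Z), Z), mul(SZ, add(add(SSSZ, Z), Z)))))))))
  [32] S(S(S(S(S(S(add(add(Z, Z), mul(SZ, add(add(SSSZ, Z), Z)))))))))
  [33] S(S(S(S(S(S(add(Z, mul(SZ, add(add(SSSZ, Z), Z)))))))))
  [34] S(S(S(S(S(S(mul(SZ, add(add(SSSZ, Z), Z))))))))
  [35] S(S(S(S(S(S(add(add(add(SSSZ, Z), Z), mul(Z, add(add(SSSZ, Z), Z)))))))))
  [36] S(S(S(S(S(S(add(add(S(add(SSZ, Z)), Z), mul(Z, add(add(SSSZ, Z), Z)))))))))
  [37] S(S(S(S(S(S(add(S(add(add(SSZ, Z), Z)), mul(Z, add(add(SSSZ, Z), Z)))))))))
  [38] S(S(S(S(S(S(S(add(add(add(SSZ, Z), Z), mul(Z, add(add(SSSZ, Z), Z))))))))))
  [39] S(S(S(S(S(S(S(add(add(S(add(SZ, Z)), Z), mul(Z, add(add(SSSZ, Z), Z))))))))))
  [40] S(S(S(S(S(S(S(add(S(add(add(SZ, Z), Z)), mul(Z, add(add(SSSZ, Z), Z))))))))))
  [41] S(S(S(S(S(S(S(S(add(add(add(SZ, Z), Z), mul(Z, add(add(SSSZ, Z), Z)))))))))))
  [42] S(S(S(S(S(S(S(S(add(add(S(add(Z, Z)), Z), mul(Z, add(add(SSSZ, Z), Z)))))))))))
  [43] S(S(S(S(S(S(S(S(add(S(add(add(Z, Z), Z)), mul(Z, add(add(SSSZ, Z), Z)))))))))))
  [44] S(S(S(S(S(S(S(S(S(add(add(add(Z, Z), Z), mul(Z, add(add(SSSZ, Z), Z))))))))))))
  [45] S(S(S(S(S(S(S(S(S(add(add(Z, Z), mul(Z, add(add(SSSZ, Z), Z))))))))))))
  [46] S(S(S(S(S(S(S(S(S(add(Z, mul(Z, add(add(SSSZ, Z), Z))))))))))))
  [47] S(S(S(S(S(S(S(S(S(mul(Z, add(add(SSSZ, Z), Z)))))))))))
  [48] S^9(Z)

Term B:
  start: add(add(S^4(Z), SSSZ), SZ)
  [1] add(S(add(SSSZ, SSSZ)), SZ)
  [2] S(add(add(SSSZ, SSSZ), SZ))
  [3] S(add(S(add(SSZ, SSSZ)), SZ))
  [4] S(S(add(add(SSZ, SSSZ), SZ)))
  [5] S(S(add(S(add(SZ, SSSZ)), SZ)))
  [6] S(S(S(add(add(SZ, SSSZ), SZ))))
  [7] S(S(S(add(S(add(Z, SSSZ)), SZ))))
  [8] S(S(S(S(add(add(Z, SSSZ), SZ)))))
  [9] S(S(S(S(add(SSSZ, SZ)))))
  [10] S(S(S(S(S(add(SSZ, SZ))))))
  [11] S(S(S(S(S(S(add(SZ, SZ)))))))
  [12] S(S(S(S(S(S(S(add(Z, SZ))))))))
  [13] S^8(Z)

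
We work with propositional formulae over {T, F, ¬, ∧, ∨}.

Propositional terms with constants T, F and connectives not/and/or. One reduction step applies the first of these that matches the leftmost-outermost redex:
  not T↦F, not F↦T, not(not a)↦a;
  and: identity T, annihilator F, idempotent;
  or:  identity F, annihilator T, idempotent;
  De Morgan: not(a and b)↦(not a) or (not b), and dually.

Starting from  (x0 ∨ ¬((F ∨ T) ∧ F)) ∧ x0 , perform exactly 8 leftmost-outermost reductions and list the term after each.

Answer: after 8 steps: T ∧ x0

Reduction:
  start: (x0 ∨ ¬((F ∨ T) ∧ F)) ∧ x0
  step 1: (x0 ∨ (¬(F ∨ T) ∨ ¬F)) ∧ x0
  step 2: (x0 ∨ ((¬F ∧ ¬T) ∨ ¬F)) ∧ x0
  step 3: (x0 ∨ ((T ∧ ¬T) ∨ ¬F)) ∧ x0
  step 4: (x0 ∨ (¬T ∨ ¬F)) ∧ x0
  step 5: (x0 ∨ (F ∨ ¬F)) ∧ x0
  step 6: (x0 ∨ ¬F) ∧ x0
  step 7: (x0 ∨ T) ∧ x0
  step 8: T ∧ x0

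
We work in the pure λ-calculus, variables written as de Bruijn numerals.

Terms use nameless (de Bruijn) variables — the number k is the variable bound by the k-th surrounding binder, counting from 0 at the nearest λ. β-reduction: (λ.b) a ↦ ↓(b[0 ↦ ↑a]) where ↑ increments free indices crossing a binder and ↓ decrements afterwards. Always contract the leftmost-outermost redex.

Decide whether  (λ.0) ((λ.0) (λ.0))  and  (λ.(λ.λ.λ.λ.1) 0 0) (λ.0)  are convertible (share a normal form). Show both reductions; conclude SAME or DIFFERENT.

Term A:
  start: (λ.0) ((λ.0) (λ.0))
  →1  (λ.0) (λ.0)
  →2  λ.0

Term B:
  start: (λ.(λ.λ.λ.λ.1) 0 0) (λ.0)
  →1  (λ.λ.λ.λ.1) (λ.0) (λ.0)
  →2  (λ.λ.λ.1) (λ.0)
  →3  λ.λ.1

Answer: DIFFERENT — A ⇓ λ.0, B ⇓ λ.λ.1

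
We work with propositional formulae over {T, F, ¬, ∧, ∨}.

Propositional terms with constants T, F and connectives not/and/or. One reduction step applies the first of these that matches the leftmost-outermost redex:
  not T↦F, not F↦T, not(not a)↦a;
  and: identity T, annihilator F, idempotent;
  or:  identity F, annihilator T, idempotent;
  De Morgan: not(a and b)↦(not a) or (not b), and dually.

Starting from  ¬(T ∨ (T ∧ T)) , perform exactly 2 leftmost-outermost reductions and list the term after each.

  start: ¬(T ∨ (T ∧ T))
  →1  ¬T ∧ ¬(T ∧ T)
  →2  F ∧ ¬(T ∧ T)

Answer: after 2 steps: F ∧ ¬(T ∧ T)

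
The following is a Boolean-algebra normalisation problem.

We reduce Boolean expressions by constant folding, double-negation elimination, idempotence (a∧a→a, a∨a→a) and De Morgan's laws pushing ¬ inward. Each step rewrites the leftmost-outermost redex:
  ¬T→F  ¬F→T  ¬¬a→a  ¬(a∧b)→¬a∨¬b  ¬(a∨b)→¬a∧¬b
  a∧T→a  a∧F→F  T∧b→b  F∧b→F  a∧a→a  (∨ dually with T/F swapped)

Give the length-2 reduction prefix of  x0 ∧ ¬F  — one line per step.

  start: x0 ∧ ¬F
  [1] x0 ∧ T
  [2] x0

Answer: after 2 steps: x0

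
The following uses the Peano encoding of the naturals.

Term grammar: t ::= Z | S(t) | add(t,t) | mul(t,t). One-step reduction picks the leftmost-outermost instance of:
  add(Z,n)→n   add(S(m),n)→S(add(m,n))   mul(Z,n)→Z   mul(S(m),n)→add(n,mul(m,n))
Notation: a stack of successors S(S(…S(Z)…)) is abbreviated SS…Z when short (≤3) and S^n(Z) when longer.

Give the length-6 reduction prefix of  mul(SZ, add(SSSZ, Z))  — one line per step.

Answer: after 6 steps: S(S(add(S(add(Z, Z)), mul(Z, add(SSSZ, Z)))))

Derivation:
  start: mul(SZ, add(SSSZ, Z))
  [1] add(add(SSSZ, Z), mul(Z, add(SSSZ, Z)))
  [2] add(S(add(SSZ, Z)), mul(Z, add(SSSZ, Z)))
  [3] S(add(add(SSZ, Z), mul(Z, add(SSSZ, Z))))
  [4] S(add(S(add(SZ, Z)), mul(Z, add(SSSZ, Z))))
  [5] S(S(add(add(SZ, Z), mul(Z, add(SSSZ, Z)))))
  [6] S(S(add(S(add(Z, Z)), mul(Z, add(SSSZ, Z)))))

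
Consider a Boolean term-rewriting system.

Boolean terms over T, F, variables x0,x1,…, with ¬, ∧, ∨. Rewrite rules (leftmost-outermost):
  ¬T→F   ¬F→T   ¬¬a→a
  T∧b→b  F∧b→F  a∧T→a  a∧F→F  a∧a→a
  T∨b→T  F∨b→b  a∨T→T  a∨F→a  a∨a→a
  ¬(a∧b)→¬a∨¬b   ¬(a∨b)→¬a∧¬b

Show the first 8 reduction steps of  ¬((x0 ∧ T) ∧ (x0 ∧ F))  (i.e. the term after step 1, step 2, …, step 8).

  start: ¬((x0 ∧ T) ∧ (x0 ∧ F))
  [1] ¬(x0 ∧ T) ∨ ¬(x0 ∧ F)
  [2] (¬x0 ∨ ¬T) ∨ ¬(x0 ∧ F)
  [3] (¬x0 ∨ F) ∨ ¬(x0 ∧ F)
  [4] ¬x0 ∨ ¬(x0 ∧ F)
  [5] ¬x0 ∨ (¬x0 ∨ ¬F)
  [6] ¬x0 ∨ (¬x0 ∨ T)
  [7] ¬x0 ∨ T
  [8] T

Answer: after 8 steps: T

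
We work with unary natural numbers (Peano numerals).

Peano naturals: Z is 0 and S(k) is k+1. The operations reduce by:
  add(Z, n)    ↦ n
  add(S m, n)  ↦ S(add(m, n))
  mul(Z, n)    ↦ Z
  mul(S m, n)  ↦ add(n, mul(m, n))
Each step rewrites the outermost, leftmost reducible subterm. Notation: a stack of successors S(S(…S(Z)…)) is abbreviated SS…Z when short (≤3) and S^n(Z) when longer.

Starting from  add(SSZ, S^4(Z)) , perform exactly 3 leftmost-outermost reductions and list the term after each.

Answer: after 3 steps: S^6(Z)

Reduction:
  start: add(SSZ, S^4(Z))
  →1  S(add(SZ, S^4(Z)))
  →2  S(S(add(Z, S^4(Z))))
  →3  S^6(Z)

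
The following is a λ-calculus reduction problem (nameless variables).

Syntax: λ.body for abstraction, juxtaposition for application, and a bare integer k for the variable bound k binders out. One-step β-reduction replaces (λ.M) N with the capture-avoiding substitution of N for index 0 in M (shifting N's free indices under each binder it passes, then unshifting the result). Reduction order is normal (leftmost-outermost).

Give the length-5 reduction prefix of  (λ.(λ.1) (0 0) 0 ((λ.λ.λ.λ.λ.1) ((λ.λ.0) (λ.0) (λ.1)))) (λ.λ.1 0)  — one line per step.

  start: (λ.(λ.1) (0 0) 0 ((λ.λ.λ.λ.λ.1) ((λ.λ.0) (λ.0) (λ.1)))) (λ.λ.1 0)
  →1  (λ.λ.λ.1 0) ((λ.λ.1 0) (λ.λ.1 0)) (λ.λ.1 0) ((λ.λ.λ.λ.λ.1) ((λ.λ.0) (λ.0) (λ.λ.λ.1 0)))
  →2  (λ.λ.1 0) (λ.λ.1 0) ((λ.λ.λ.λ.λ.1) ((λ.λ.0) (λ.0) (λ.λ.λ.1 0)))
  →3  (λ.(λ.λ.1 0) 0) ((λ.λ.λ.λ.λ.1) ((λ.λ.0) (λ.0) (λ.λ.λ.1 0)))
  →4  (λ.λ.1 0) ((λ.λ.λ.λ.λ.1) ((λ.λ.0) (λ.0) (λ.λ.λ.1 0)))
  →5  λ.(λ.λ.λ.λ.λ.1) ((λ.λ.0) (λ.0) (λ.λ.λ.1 0)) 0

Answer: after 5 steps: λ.(λ.λ.λ.λ.λ.1) ((λ.λ.0) (λ.0) (λ.λ.λ.1 0)) 0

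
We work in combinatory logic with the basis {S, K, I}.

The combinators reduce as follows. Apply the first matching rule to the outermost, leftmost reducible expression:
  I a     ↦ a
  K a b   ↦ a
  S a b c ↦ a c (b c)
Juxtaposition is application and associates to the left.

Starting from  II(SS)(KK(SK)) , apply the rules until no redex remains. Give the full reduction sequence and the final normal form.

  start: II(SS)(KK(SK))
  [1] I(SS)(KK(SK))
  [2] SS(KK(SK))
  [3] SSK

Answer: normal form = SSK  (in 3 steps)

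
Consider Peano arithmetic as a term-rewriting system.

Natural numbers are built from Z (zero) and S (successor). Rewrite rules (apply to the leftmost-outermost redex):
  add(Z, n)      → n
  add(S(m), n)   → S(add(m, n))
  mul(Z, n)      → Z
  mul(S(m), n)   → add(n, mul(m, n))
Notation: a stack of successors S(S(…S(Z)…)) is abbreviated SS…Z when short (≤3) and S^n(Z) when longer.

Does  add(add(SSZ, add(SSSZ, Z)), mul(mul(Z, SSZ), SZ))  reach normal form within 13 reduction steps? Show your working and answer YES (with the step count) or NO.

  start: add(add(SSZ, add(SSSZ, Z)), mul(mul(Z, SSZ), SZ))
  →1  add(S(add(SZ, add(SSSZ, Z))), mul(mul(Z, SSZ), SZ))
  →2  S(add(add(SZ, add(SSSZ, Z)), mul(mul(Z, SSZ), SZ)))
  →3  S(add(S(add(Z, add(SSSZ, Z))), mul(mul(Z, SSZ), SZ)))
  →4  S(S(add(add(Z, add(SSSZ, Z)), mul(mul(Z, SSZ), SZ))))
  →5  S(S(add(add(SSSZ, Z), mul(mul(Z, SSZ), SZ))))
  →6  S(S(add(S(add(SSZ, Z)), mul(mul(Z, SSZ), SZ))))
  →7  S(S(S(add(add(SSZ, Z), mul(mul(Z, SSZ), SZ)))))
  →8  S(S(S(add(S(add(SZ, Z)), mul(mul(Z, SSZ), SZ)))))
  →9  S(S(S(S(add(add(SZ, Z), mul(mul(Z, SSZ), SZ))))))
  →10  S(S(S(S(add(S(add(Z, Z)), mul(mul(Z, SSZ), SZ))))))
  →11  S(S(S(S(S(add(add(Z, Z), mul(mul(Z, SSZ), SZ)))))))
  →12  S(S(S(S(S(add(Z, mul(mul(Z, SSZ), SZ)))))))
  →13  S(S(S(S(S(mul(mul(Z, SSZ), SZ))))))

Answer: NO — after 13 steps the term is S(S(S(S(S(mul(mul(Z, SSZ), SZ)))))), not yet normal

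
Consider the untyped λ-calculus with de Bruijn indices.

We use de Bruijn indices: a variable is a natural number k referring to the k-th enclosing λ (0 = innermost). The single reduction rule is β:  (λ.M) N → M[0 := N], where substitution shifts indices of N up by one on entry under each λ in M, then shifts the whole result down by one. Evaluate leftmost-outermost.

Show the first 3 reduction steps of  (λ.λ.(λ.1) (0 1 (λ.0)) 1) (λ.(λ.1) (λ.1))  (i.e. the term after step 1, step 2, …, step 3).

  start: (λ.λ.(λ.1) (0 1 (λ.0)) 1) (λ.(λ.1) (λ.1))
  [1] λ.(λ.1) (0 (λ.(λ.1) (λ.1)) (λ.0)) (λ.(λ.1) (λ.1))
  [2] λ.0 (λ.(λ.1) (λ.1))
  [3] λ.0 (λ.0)

Answer: after 3 steps: λ.0 (λ.0)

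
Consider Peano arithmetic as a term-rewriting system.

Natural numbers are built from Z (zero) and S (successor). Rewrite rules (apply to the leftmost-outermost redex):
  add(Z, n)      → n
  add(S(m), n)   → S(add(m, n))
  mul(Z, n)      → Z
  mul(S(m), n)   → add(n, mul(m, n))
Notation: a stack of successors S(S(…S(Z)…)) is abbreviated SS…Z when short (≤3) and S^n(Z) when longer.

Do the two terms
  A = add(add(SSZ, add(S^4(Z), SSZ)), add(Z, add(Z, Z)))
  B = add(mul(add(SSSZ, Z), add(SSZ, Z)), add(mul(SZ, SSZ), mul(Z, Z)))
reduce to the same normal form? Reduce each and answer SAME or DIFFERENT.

Term A:
  start: add(add(SSZ, add(S^4(Z), SSZ)), add(Z, add(Z, Z)))
  step 1: add(S(add(SZ, add(S^4(Z), SSZ))), add(Z, add(Z, Z)))
  step 2: S(add(add(SZ, add(S^4(Z), SSZ)), add(Z, add(Z, Z))))
  step 3: S(add(S(add(Z, add(S^4(Z), SSZ))), add(Z, add(Z, Z))))
  step 4: S(S(add(add(Z, add(S^4(Z), SSZ)), add(Z, add(Z, Z)))))
  step 5: S(S(add(add(S^4(Z), SSZ), add(Z, add(Z, Z)))))
  step 6: S(S(add(S(add(SSSZ, SSZ)), add(Z, add(Z, Z)))))
  step 7: S(S(S(add(add(SSSZ, SSZ), add(Z, add(Z, Z))))))
  step 8: S(S(S(add(S(add(SSZ, SSZ)), add(Z, add(Z, Z))))))
  step 9: S(S(S(S(add(add(SSZ, SSZ), add(Z, add(Z, Z)))))))
  step 10: S(S(S(S(add(S(add(SZ, SSZ)), add(Z, add(Z, Z)))))))
  step 11: S(S(S(S(S(add(add(SZ, SSZ), add(Z, add(Z, Z))))))))
  step 12: S(S(S(S(S(add(S(add(Z, SSZ)), add(Z, add(Z, Z))))))))
  step 13: S(S(S(S(S(S(add(add(Z, SSZ), add(Z, add(Z, Z)))))))))
  step 14: S(S(S(S(S(S(add(SSZ, add(Z, add(Z, Z)))))))))
  step 15: S(S(S(S(S(S(S(add(SZ, add(Z, add(Z, Z))))))))))
  step 16: S(S(S(S(S(S(S(S(add(Z, add(Z, add(Z, Z)))))))))))
  step 17: S(S(S(S(S(S(S(S(add(Z, add(Z, Z))))))))))
  step 18: S(S(S(S(S(S(S(S(add(Z, Z)))))))))
  step 19: S^8(Z)

Term B:
  start: add(mul(add(SSSZ, Z), add(SSZ, Z)), add(mul(SZ, SSZ), mul(Z, Z)))
  step 1: add(mul(S(add(SSZ, Z)), add(SSZ, Z)), add(mul(SZ, SSZ), mul(Z, Z)))
  step 2: add(add(add(SSZ, Z), mul(add(SSZ, Z), add(SSZ, Z))), add(mul(SZ, SSZ), mul(Z, Z)))
  step 3: add(add(S(add(SZ, Z)), mul(add(SSZ, Z), add(SSZ, Z))), add(mul(SZ, SSZ), mul(Z, Z)))
  step 4: add(S(add(add(SZ, Z), mul(add(SSZ, Z), add(SSZ, Z)))), add(mul(SZ, SSZ), mul(Z, Z)))
  step 5: S(add(add(add(SZ, Z), mul(add(SSZ, Z), add(SSZ, Z))), add(mul(SZ, SSZ), mul(Z, Z))))
  step 6: S(add(add(S(add(Z, Z)), mul(add(SSZ, Z), add(SSZ, Z))), add(mul(SZ, SSZ), mul(Z, Z))))
  step 7: S(add(S(add(add(Z, Z), mul(add(SSZ, Z), add(SSZ, Z)))), add(mul(SZ, SSZ), mul(Z, Z))))
  step 8: S(S(add(add(add(Z, Z), mul(add(SSZ, Z), add(SSZ, Z))), add(mul(SZ, SSZ), mul(Z, Z)))))
  step 9: S(S(add(add(Z, mul(add(SSZ, Z), add(SSZ, Z))), add(mul(SZ, SSZ), mul(Z, Z)))))
  step 10: S(S(add(mul(add(SSZ, Z), add(SSZ, Z)), add(mul(SZ, SSZ), mul(Z, Z)))))
  step 11: S(S(add(mul(S(add(SZ, Z)), add(SSZ, Z)), add(mul(SZ, SSZ), mul(Z, Z)))))
  step 12: S(S(add(add(add(SSZ, Z), mul(add(SZ, Z), add(SSZ, Z))), add(mul(SZ, SSZ), mul(Z, Z)))))
  step 13: S(S(add(add(S(add(SZ, Z)), mul(add(SZ, Z), add(SSZ, Z))), add(mul(SZ, SSZ), mul(Z, Z)))))
  step 14: S(S(add(S(add(add(SZ, Z), mul(add(SZ, Z), add(SSZ, Z)))), add(mul(SZ, SSZ), mul(Z, Z)))))
  step 15: S(S(S(add(add(add(SZ, Z), mul(add(SZ, Z), add(SSZ, Z))), add(mul(SZ, SSZ), mul(Z, Z))))))
  step 16: S(S(S(add(add(S(add(Z, Z)), mul(add(SZ, Z), add(SSZ, Z))), add(mul(SZ, SSZ), mul(Z, Z))))))
  step 17: S(S(S(add(S(add(add(Z, Z), mul(add(SZ, Z), add(SSZ, Z)))), add(mul(SZ, SSZ), mul(Z, Z))))))
  step 18: S(S(S(S(add(add(add(Z, Z), mul(add(SZ, Z), add(SSZ, Z))), add(mul(SZ, SSZ), mul(Z, Z)))))))
  step 19: S(S(S(S(add(add(Z, mul(add(SZ, Z), add(SSZ, Z))), add(mul(SZ, SSZ), mul(Z, Z)))))))
  step 20: S(S(S(S(add(mul(add(SZ, Z), add(SSZ, Z)), add(mul(SZ, SSZ), mul(Z, Z)))))))
  step 21: S(S(S(S(add(mul(S(add(Z, Z)), add(SSZ, Z)), add(mul(SZ, SSZ), mul(Z, Z)))))))
  step 22: S(S(S(S(add(add(add(SSZ, Z), mul(add(Z, Z), add(SSZ, Z))), add(mul(SZ, SSZ), mul(Z, Z)))))))
  step 23: S(S(S(S(add(add(S(add(SZ, Z)), mul(add(Z, Z), add(SSZ, Z))), add(mul(SZ, SSZ), mul(Z, Z)))))))
  step 24: S(S(S(S(add(S(add(add(SZ, Z), mul(add(Z, Z), add(SSZ, Z)))), add(mul(SZ, SSZ), mul(Z, Z)))))))
  step 25: S(S(S(S(S(add(add(add(SZ, Z), mul(add(Z, Z), add(SSZ, Z))), add(mul(SZ, SSZ), mul(Z, Z))))))))
  step 26: S(S(S(S(S(add(add(S(add(Z, Z)), mul(add(Z, Z), add(SSZ, Z))), add(mul(SZ, SSZ), mul(Z, Z))))))))
  step 27: S(S(S(S(S(add(S(add(add(Z, Z), mul(add(Z, Z), add(SSZ, Z)))), add(mul(SZ, SSZ), mul(Z, Z))))))))
  step 28: S(S(S(S(S(S(add(add(add(Z, Z), mul(add(Z, Z), add(SSZ, Z))), add(mul(SZ, SSZ), mul(Z, Z)))))))))
  step 29: S(S(S(S(S(S(add(add(Z, mul(add(Z, Z), add(SSZ, Z))), add(mul(SZ, SSZ), mul(Z, Z)))))))))
  step 30: S(S(S(S(S(S(add(mul(add(Z, Z), add(SSZ, Z)), add(mul(SZ, SSZ), mul(Z, Z)))))))))
  step 31: S(S(S(S(S(S(add(mul(Z, add(SSZ, Z)), add(mul(SZ, SSZ), mul(Z, Z)))))))))
  step 32: S(S(S(S(S(S(add(Z, add(mul(SZ, SSZ), mul(Z, Z)))))))))
  step 33: S(S(S(S(S(S(add(mul(SZ, SSZ), mul(Z, Z))))))))
  step 34: S(S(S(S(S(S(add(add(SSZ, mul(Z, SSZ)), mul(Z, Z))))))))
  step 35: S(S(S(S(S(S(add(S(add(SZ, mul(Z, SSZ))), mul(Z, Z))))))))
  step 36: S(S(S(S(S(S(S(add(add(SZ, mul(Z, SSZ)), mul(Z, Z)))))))))
  step 37: S(S(S(S(S(S(S(add(S(add(Z, mul(Z, SSZ))), mul(Z, Z)))))))))
  step 38: S(S(S(S(S(S(S(S(add(add(Z, mul(Z, SSZ)), mul(Z, Z))))))))))
  step 39: S(S(S(S(S(S(S(S(add(mul(Z, SSZ), mul(Z, Z))))))))))
  step 40: S(S(S(S(S(S(S(S(add(Z, mul(Z, Z))))))))))
  step 41: S(S(S(S(S(S(S(S(mul(Z, Z)))))))))
  step 42: S^8(Z)

Answer: SAME — A ⇓ S^8(Z), B ⇓ S^8(Z)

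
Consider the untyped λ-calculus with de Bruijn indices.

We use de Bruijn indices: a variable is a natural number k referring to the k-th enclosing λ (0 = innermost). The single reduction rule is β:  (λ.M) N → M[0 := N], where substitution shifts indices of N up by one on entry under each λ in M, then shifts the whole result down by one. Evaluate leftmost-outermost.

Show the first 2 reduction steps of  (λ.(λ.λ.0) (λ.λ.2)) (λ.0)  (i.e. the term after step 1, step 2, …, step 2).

  start: (λ.(λ.λ.0) (λ.λ.2)) (λ.0)
  →1  (λ.λ.0) (λ.λ.λ.0)
  →2  λ.0

Answer: after 2 steps: λ.0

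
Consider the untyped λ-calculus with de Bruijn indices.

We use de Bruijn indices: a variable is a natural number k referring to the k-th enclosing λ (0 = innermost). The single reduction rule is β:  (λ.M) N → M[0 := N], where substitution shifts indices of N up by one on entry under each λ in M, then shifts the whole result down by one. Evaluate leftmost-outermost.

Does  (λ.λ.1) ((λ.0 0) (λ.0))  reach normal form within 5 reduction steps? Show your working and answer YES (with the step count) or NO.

Answer: YES — reaches normal form λ.λ.0 in 3 ≤ 5 steps

Derivation:
  start: (λ.λ.1) ((λ.0 0) (λ.0))
  step 1: λ.(λ.0 0) (λ.0)
  step 2: λ.(λ.0) (λ.0)
  step 3: λ.λ.0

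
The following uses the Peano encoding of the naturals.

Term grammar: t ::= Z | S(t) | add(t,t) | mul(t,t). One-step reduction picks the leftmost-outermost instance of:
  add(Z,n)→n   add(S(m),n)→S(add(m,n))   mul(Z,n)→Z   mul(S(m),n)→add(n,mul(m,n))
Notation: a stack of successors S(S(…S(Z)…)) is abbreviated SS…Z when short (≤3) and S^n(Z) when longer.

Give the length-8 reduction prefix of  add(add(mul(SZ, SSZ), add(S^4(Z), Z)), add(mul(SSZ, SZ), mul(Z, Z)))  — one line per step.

Answer: after 8 steps: S(S(add(add(mul(Z, SSZ), add(S^4(Z), Z)), add(mul(SSZ, SZ), mul(Z, Z)))))

Derivation:
  start: add(add(mul(SZ, SSZ), add(S^4(Z), Z)), add(mul(SSZ, SZ), mul(Z, Z)))
  [1] add(add(add(SSZ, mul(Z, SSZ)), add(S^4(Z), Z)), add(mul(SSZ, SZ), mul(Z, Z)))
  [2] add(add(S(add(SZ, mul(Z, SSZ))), add(S^4(Z), Z)), add(mul(SSZ, SZ), mul(Z, Z)))
  [3] add(S(add(add(SZ, mul(Z, SSZ)), add(S^4(Z), Z))), add(mul(SSZ, SZ), mul(Z, Z)))
  [4] S(add(add(add(SZ, mul(Z, SSZ)), add(S^4(Z), Z)), add(mul(SSZ, SZ), mul(Z, Z))))
  [5] S(add(add(S(add(Z, mul(Z, SSZ))), add(S^4(Z), Z)), add(mul(SSZ, SZ), mul(Z, Z))))
  [6] S(add(S(add(add(Z, mul(Z, SSZ)), add(S^4(Z), Z))), add(mul(SSZ, SZ), mul(Z, Z))))
  [7] S(S(add(add(add(Z, mul(Z, SSZ)), add(S^4(Z), Z)), add(mul(SSZ, SZ), mul(Z, Z)))))
  [8] S(S(add(add(mul(Z, SSZ), add(S^4(Z), Z)), add(mul(SSZ, SZ), mul(Z, Z)))))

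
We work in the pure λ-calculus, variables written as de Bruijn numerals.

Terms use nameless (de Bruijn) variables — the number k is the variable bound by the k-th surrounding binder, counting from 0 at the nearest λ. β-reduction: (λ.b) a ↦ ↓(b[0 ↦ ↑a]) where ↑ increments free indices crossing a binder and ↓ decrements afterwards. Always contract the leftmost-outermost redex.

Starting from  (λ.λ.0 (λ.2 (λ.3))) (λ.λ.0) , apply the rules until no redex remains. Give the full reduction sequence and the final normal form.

Answer: normal form = λ.0 (λ.λ.0)  (in 2 steps)

Reduction:
  start: (λ.λ.0 (λ.2 (λ.3))) (λ.λ.0)
  →1  λ.0 (λ.(λ.λ.0) (λ.λ.λ.0))
  →2  λ.0 (λ.λ.0)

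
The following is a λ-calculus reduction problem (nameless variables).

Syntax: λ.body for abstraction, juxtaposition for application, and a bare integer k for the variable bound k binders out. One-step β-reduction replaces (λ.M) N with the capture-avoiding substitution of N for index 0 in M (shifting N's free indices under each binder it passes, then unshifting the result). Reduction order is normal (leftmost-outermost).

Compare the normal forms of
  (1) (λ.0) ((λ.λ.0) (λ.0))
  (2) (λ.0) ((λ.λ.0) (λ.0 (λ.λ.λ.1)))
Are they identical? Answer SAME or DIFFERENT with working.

Answer: SAME — A ⇓ λ.0, B ⇓ λ.0

Working:
Term A:
  start: (λ.0) ((λ.λ.0) (λ.0))
  [1] (λ.λ.0) (λ.0)
  [2] λ.0

Term B:
  start: (λ.0) ((λ.λ.0) (λ.0 (λ.λ.λ.1)))
  [1] (λ.λ.0) (λ.0 (λ.λ.λ.1))
  [2] λ.0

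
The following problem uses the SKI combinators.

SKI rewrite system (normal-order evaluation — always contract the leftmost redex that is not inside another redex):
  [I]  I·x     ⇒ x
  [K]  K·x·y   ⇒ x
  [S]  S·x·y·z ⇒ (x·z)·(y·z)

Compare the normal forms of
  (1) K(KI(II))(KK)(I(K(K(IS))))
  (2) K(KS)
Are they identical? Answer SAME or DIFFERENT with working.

Answer: SAME — A ⇓ K(KS), B ⇓ K(KS)

Working:
Term A:
  start: K(KI(II))(KK)(I(K(K(IS))))
  step 1: KI(II)(I(K(K(IS))))
  step 2: I(I(K(K(IS))))
  step 3: I(K(K(IS)))
  step 4: K(K(IS))
  step 5: K(KS)

Term B:
  start: K(KS)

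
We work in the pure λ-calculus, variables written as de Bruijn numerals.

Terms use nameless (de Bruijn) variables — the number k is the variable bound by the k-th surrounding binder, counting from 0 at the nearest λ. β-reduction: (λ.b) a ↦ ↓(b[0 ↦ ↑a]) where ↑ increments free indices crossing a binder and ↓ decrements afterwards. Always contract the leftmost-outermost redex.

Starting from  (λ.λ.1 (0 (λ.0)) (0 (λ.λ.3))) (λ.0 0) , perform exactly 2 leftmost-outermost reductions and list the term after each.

Answer: after 2 steps: λ.0 (λ.0) (0 (λ.0)) (0 (λ.λ.λ.0 0))

Working:
  start: (λ.λ.1 (0 (λ.0)) (0 (λ.λ.3))) (λ.0 0)
  [1] λ.(λ.0 0) (0 (λ.0)) (0 (λ.λ.λ.0 0))
  [2] λ.0 (λ.0) (0 (λ.0)) (0 (λ.λ.λ.0 0))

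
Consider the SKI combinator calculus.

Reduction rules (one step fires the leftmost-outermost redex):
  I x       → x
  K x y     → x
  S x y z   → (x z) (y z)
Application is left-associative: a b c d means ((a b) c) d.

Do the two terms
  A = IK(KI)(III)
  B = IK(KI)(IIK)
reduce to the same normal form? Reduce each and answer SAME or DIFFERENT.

Term A:
  start: IK(KI)(III)
  →1  K(KI)(III)
  →2  KI

Term B:
  start: IK(KI)(IIK)
  →1  K(KI)(IIK)
  →2  KI

Answer: SAME — A ⇓ KI, B ⇓ KI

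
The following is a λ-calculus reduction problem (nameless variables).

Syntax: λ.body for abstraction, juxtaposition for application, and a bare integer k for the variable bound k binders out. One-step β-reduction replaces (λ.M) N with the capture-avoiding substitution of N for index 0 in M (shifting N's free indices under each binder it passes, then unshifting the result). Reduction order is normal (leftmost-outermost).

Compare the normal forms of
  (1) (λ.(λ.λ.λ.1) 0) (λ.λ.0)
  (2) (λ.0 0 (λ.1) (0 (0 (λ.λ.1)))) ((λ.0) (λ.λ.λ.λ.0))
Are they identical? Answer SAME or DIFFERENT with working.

Answer: DIFFERENT — A ⇓ λ.λ.1, B ⇓ λ.0

Derivation:
Term A:
  start: (λ.(λ.λ.λ.1) 0) (λ.λ.0)
  step 1: (λ.λ.λ.1) (λ.λ.0)
  step 2: λ.λ.1

Term B:
  start: (λ.0 0 (λ.1) (0 (0 (λ.λ.1)))) ((λ.0) (λ.λ.λ.λ.0))
  step 1: (λ.0) (λ.λ.λ.λ.0) ((λ.0) (λ.λ.λ.λ.0)) (λ.(λ.0) (λ.λ.λ.λ.0)) ((λ.0) (λ.λ.λ.λ.0) ((λ.0) (λ.λ.λ.λ.0) (λ.λ.1)))
  step 2: (λ.λ.λ.λ.0) ((λ.0) (λ.λ.λ.λ.0)) (λ.(λ.0) (λ.λ.λ.λ.0)) ((λ.0) (λ.λ.λ.λ.0) ((λ.0) (λ.λ.λ.λ.0) (λ.λ.1)))
  step 3: (λ.λ.λ.0) (λ.(λ.0) (λ.λ.λ.λ.0)) ((λ.0) (λ.λ.λ.λ.0) ((λ.0) (λ.λ.λ.λ.0) (λ.λ.1)))
  step 4: (λ.λ.0) ((λ.0) (λ.λ.λ.λ.0) ((λ.0) (λ.λ.λ.λ.0) (λ.λ.1)))
  step 5: λ.0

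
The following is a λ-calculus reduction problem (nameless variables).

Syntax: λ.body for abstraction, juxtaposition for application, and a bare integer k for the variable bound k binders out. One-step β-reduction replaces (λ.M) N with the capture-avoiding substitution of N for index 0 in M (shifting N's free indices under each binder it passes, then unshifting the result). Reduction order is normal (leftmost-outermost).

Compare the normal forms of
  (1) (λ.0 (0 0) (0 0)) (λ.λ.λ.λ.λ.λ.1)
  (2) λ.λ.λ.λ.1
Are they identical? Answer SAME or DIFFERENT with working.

Answer: SAME — A ⇓ λ.λ.λ.λ.1, B ⇓ λ.λ.λ.λ.1

Working:
Term A:
  start: (λ.0 (0 0) (0 0)) (λ.λ.λ.λ.λ.λ.1)
  step 1: (λ.λ.λ.λ.λ.λ.1) ((λ.λ.λ.λ.λ.λ.1) (λ.λ.λ.λ.λ.λ.1)) ((λ.λ.λ.λ.λ.λ.1) (λ.λ.λ.λ.λ.λ.1))
  step 2: (λ.λ.λ.λ.λ.1) ((λ.λ.λ.λ.λ.λ.1) (λ.λ.λ.λ.λ.λ.1))
  step 3: λ.λ.λ.λ.1

Term B:
  start: λ.λ.λ.λ.1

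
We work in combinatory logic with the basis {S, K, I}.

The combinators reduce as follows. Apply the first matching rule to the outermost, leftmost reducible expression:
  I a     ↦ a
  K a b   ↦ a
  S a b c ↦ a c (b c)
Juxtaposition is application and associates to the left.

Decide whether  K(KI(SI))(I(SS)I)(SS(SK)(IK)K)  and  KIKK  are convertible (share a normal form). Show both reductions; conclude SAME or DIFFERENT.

Answer: SAME — A ⇓ K, B ⇓ K

Working:
Term A:
  start: K(KI(SI))(I(SS)I)(SS(SK)(IK)K)
  →1  KI(SI)(SS(SK)(IK)K)
  →2  I(SS(SK)(IK)K)
  →3  SS(SK)(IK)K
  →4  S(IK)(SK(IK))K
  →5  IKK(SK(IK)K)
  →6  KK(SK(IK)K)
  →7  K

Term B:
  start: KIKK
  →1  IK
  →2  K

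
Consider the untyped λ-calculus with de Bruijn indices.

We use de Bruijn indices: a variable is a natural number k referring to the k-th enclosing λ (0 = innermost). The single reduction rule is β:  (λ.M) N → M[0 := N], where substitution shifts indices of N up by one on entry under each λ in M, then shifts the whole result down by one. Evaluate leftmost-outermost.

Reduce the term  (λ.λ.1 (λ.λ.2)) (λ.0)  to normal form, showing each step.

Answer: normal form = λ.λ.λ.2  (in 2 steps)

Derivation:
  start: (λ.λ.1 (λ.λ.2)) (λ.0)
  →1  λ.(λ.0) (λ.λ.2)
  →2  λ.λ.λ.2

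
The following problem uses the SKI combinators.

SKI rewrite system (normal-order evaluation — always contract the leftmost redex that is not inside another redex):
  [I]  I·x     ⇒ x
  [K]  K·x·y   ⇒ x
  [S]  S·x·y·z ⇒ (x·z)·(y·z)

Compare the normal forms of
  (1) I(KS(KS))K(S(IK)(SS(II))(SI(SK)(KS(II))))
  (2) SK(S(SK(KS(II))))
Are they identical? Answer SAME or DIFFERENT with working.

Answer: SAME — A ⇓ SK(S(SKS)), B ⇓ SK(S(SKS))

Reduction:
Term A:
  start: I(KS(KS))K(S(IK)(SS(II))(SI(SK)(KS(II))))
  [1] KS(KS)K(S(IK)(SS(II))(SI(SK)(KS(II))))
  [2] SK(S(IK)(SS(II))(SI(SK)(KS(II))))
  [3] SK(IK(SI(SK)(KS(II)))(SS(II)(SI(SK)(KS(II)))))
  [4] SK(K(SI(SK)(KS(II)))(SS(II)(SI(SK)(KS(II)))))
  [5] SK(SI(SK)(KS(II)))
  [6] SK(I(KS(II))(SK(KS(II))))
  [7] SK(KS(II)(SK(KS(II))))
  [8] SK(S(SK(KS(II))))
  [9] SK(S(SKS))

Term B:
  start: SK(S(SK(KS(II))))
  [1] SK(S(SKS))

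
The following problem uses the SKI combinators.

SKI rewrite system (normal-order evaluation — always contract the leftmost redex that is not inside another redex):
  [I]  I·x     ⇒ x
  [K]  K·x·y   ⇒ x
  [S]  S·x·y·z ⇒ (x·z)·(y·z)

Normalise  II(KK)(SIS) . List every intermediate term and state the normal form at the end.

  start: II(KK)(SIS)
  →1  I(KK)(SIS)
  →2  KK(SIS)
  →3  K

Answer: normal form = K  (in 3 steps)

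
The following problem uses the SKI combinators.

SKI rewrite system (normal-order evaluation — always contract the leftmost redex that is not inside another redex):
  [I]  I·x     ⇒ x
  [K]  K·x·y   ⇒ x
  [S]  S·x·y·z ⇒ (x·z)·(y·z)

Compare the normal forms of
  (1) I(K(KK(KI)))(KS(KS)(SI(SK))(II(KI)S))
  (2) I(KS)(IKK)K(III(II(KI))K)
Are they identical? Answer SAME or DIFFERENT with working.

Term A:
  start: I(K(KK(KI)))(KS(KS)(SI(SK))(II(KI)S))
  step 1: K(KK(KI))(KS(KS)(SI(SK))(II(KI)S))
  step 2: KK(KI)
  step 3: K

Term B:
  start: I(KS)(IKK)K(III(II(KI))K)
  step 1: KS(IKK)K(III(II(KI))K)
  step 2: SK(III(II(KI))K)
  step 3: SK(II(II(KI))K)
  step 4: SK(I(II(KI))K)
  step 5: SK(II(KI)K)
  step 6: SK(I(KI)K)
  step 7: SK(KIK)
  step 8: SKI

Answer: DIFFERENT — A ⇓ K, B ⇓ SKI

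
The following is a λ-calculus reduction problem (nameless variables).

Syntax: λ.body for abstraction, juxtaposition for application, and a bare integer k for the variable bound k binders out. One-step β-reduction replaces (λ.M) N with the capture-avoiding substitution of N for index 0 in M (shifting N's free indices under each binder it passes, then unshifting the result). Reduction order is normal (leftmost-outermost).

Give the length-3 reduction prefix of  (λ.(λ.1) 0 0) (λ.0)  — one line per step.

  start: (λ.(λ.1) 0 0) (λ.0)
  →1  (λ.λ.0) (λ.0) (λ.0)
  →2  (λ.0) (λ.0)
  →3  λ.0

Answer: after 3 steps: λ.0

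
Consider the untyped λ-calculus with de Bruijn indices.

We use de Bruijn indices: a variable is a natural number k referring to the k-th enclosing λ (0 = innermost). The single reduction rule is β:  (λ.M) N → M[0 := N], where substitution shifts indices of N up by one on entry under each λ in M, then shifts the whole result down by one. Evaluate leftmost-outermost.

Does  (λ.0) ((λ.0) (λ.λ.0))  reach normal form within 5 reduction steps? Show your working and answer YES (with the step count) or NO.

Answer: YES — reaches normal form λ.λ.0 in 2 ≤ 5 steps

Derivation:
  start: (λ.0) ((λ.0) (λ.λ.0))
  →1  (λ.0) (λ.λ.0)
  →2  λ.λ.0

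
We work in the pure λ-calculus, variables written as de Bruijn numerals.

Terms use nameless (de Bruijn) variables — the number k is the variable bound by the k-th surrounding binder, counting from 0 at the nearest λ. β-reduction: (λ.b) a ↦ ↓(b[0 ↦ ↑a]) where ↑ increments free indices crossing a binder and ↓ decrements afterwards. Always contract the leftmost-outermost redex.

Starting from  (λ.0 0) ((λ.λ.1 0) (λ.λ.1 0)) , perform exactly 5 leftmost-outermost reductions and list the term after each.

Answer: after 5 steps: λ.(λ.(λ.λ.1 0) 0) 0

Derivation:
  start: (λ.0 0) ((λ.λ.1 0) (λ.λ.1 0))
  →1  (λ.λ.1 0) (λ.λ.1 0) ((λ.λ.1 0) (λ.λ.1 0))
  →2  (λ.(λ.λ.1 0) 0) ((λ.λ.1 0) (λ.λ.1 0))
  →3  (λ.λ.1 0) ((λ.λ.1 0) (λ.λ.1 0))
  →4  λ.(λ.λ.1 0) (λ.λ.1 0) 0
  →5  λ.(λ.(λ.λ.1 0) 0) 0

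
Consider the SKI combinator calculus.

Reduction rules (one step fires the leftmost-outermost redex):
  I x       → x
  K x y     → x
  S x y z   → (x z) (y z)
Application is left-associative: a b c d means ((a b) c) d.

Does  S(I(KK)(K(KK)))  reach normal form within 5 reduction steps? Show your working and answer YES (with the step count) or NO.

Answer: YES — reaches normal form SK in 2 ≤ 5 steps

Derivation:
  start: S(I(KK)(K(KK)))
  [1] S(KK(K(KK)))
  [2] SK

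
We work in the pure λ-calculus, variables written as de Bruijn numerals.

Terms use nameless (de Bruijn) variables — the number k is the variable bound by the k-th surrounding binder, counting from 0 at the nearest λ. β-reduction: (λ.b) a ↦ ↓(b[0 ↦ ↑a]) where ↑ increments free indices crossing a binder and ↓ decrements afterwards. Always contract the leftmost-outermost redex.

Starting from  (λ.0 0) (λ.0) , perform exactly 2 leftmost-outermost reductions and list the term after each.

  start: (λ.0 0) (λ.0)
  →1  (λ.0) (λ.0)
  →2  λ.0

Answer: after 2 steps: λ.0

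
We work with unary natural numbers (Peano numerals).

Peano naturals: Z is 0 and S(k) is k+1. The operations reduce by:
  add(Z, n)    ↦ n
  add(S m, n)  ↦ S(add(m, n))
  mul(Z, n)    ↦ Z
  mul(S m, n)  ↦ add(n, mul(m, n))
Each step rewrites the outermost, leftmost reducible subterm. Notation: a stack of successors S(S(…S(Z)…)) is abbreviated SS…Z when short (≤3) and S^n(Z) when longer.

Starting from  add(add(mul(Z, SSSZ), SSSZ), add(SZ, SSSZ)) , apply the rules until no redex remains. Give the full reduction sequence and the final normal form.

Answer: normal form = S^7(Z)  (in 8 steps)

Derivation:
  start: add(add(mul(Z, SSSZ), SSSZ), add(SZ, SSSZ))
  [1] add(add(Z, SSSZ), add(SZ, SSSZ))
  [2] add(SSSZ, add(SZ, SSSZ))
  [3] S(add(SSZ, add(SZ, SSSZ)))
  [4] S(S(add(SZ, add(SZ, SSSZ))))
  [5] S(S(S(add(Z, add(SZ, SSSZ)))))
  [6] S(S(S(add(SZ, SSSZ))))
  [7] S(S(S(S(add(Z, SSSZ)))))
  [8] S^7(Z)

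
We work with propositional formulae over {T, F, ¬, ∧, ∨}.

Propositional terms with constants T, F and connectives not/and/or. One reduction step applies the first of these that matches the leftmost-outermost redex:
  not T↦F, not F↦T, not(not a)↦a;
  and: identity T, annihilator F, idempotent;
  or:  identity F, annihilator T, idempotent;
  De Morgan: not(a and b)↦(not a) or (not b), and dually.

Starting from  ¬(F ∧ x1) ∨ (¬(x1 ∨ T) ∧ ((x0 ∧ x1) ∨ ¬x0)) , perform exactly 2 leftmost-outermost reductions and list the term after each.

  start: ¬(F ∧ x1) ∨ (¬(x1 ∨ T) ∧ ((x0 ∧ x1) ∨ ¬x0))
  [1] (¬F ∨ ¬x1) ∨ (¬(x1 ∨ T) ∧ ((x0 ∧ x1) ∨ ¬x0))
  [2] (T ∨ ¬x1) ∨ (¬(x1 ∨ T) ∧ ((x0 ∧ x1) ∨ ¬x0))

Answer: after 2 steps: (T ∨ ¬x1) ∨ (¬(x1 ∨ T) ∧ ((x0 ∧ x1) ∨ ¬x0))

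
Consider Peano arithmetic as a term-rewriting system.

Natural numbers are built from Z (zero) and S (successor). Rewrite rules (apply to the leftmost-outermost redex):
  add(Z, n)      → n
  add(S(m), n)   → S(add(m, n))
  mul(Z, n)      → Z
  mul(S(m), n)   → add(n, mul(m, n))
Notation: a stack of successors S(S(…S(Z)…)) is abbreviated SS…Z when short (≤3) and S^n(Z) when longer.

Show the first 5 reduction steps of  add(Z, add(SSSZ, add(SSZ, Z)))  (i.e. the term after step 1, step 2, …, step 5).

  start: add(Z, add(SSSZ, add(SSZ, Z)))
  →1  add(SSSZ, add(SSZ, Z))
  →2  S(add(SSZ, add(SSZ, Z)))
  →3  S(S(add(SZ, add(SSZ, Z))))
  →4  S(S(S(add(Z, add(SSZ, Z)))))
  →5  S(S(S(add(SSZ, Z))))

Answer: after 5 steps: S(S(S(add(SSZ, Z))))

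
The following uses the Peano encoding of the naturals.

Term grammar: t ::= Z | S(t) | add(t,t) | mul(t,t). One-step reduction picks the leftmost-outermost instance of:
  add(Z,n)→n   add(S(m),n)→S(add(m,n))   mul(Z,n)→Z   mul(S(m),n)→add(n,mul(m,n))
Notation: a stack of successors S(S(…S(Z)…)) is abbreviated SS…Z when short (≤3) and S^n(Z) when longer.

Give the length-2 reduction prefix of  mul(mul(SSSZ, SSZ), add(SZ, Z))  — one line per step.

Answer: after 2 steps: mul(S(add(SZ, mul(SSZ, SSZ))), add(SZ, Z))

Derivation:
  start: mul(mul(SSSZ, SSZ), add(SZ, Z))
  [1] mul(add(SSZ, mul(SSZ, SSZ)), add(SZ, Z))
  [2] mul(S(add(SZ, mul(SSZ, SSZ))), add(SZ, Z))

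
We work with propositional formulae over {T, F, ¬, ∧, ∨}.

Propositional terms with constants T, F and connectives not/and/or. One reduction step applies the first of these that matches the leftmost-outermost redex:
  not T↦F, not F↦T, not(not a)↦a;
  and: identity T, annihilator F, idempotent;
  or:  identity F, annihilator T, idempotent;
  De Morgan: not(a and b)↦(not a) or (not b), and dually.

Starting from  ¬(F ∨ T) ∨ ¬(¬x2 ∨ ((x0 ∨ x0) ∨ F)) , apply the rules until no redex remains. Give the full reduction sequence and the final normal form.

Answer: normal form = x2 ∧ ¬x0  (in 12 steps)

Reduction:
  start: ¬(F ∨ T) ∨ ¬(¬x2 ∨ ((x0 ∨ x0) ∨ F))
  →1  (¬F ∧ ¬T) ∨ ¬(¬x2 ∨ ((x0 ∨ x0) ∨ F))
  →2  (T ∧ ¬T) ∨ ¬(¬x2 ∨ ((x0 ∨ x0) ∨ F))
  →3  ¬T ∨ ¬(¬x2 ∨ ((x0 ∨ x0) ∨ F))
  →4  F ∨ ¬(¬x2 ∨ ((x0 ∨ x0) ∨ F))
  →5  ¬(¬x2 ∨ ((x0 ∨ x0) ∨ F))
  →6  ¬¬x2 ∧ ¬((x0 ∨ x0) ∨ F)
  →7  x2 ∧ ¬((x0 ∨ x0) ∨ F)
  →8  x2 ∧ (¬(x0 ∨ x0) ∧ ¬F)
  →9  x2 ∧ ((¬x0 ∧ ¬x0) ∧ ¬F)
  →10  x2 ∧ (¬x0 ∧ ¬F)
  →11  x2 ∧ (¬x0 ∧ T)
  →12  x2 ∧ ¬x0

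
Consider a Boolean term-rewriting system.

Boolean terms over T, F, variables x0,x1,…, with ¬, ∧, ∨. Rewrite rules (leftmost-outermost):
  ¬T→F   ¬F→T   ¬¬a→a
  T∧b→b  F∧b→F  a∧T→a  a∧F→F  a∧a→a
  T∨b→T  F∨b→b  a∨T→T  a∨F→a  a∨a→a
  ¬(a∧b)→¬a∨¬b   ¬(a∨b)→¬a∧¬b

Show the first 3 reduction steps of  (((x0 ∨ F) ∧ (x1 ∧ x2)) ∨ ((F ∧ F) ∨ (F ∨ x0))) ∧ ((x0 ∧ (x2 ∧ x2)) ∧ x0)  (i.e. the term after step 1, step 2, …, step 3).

Answer: after 3 steps: ((x0 ∧ (x1 ∧ x2)) ∨ (F ∨ x0)) ∧ ((x0 ∧ (x2 ∧ x2)) ∧ x0)

Reduction:
  start: (((x0 ∨ F) ∧ (x1 ∧ x2)) ∨ ((F ∧ F) ∨ (F ∨ x0))) ∧ ((x0 ∧ (x2 ∧ x2)) ∧ x0)
  step 1: ((x0 ∧ (x1 ∧ x2)) ∨ ((F ∧ F) ∨ (F ∨ x0))) ∧ ((x0 ∧ (x2 ∧ x2)) ∧ x0)
  step 2: ((x0 ∧ (x1 ∧ x2)) ∨ (F ∨ (F ∨ x0))) ∧ ((x0 ∧ (x2 ∧ x2)) ∧ x0)
  step 3: ((x0 ∧ (x1 ∧ x2)) ∨ (F ∨ x0)) ∧ ((x0 ∧ (x2 ∧ x2)) ∧ x0)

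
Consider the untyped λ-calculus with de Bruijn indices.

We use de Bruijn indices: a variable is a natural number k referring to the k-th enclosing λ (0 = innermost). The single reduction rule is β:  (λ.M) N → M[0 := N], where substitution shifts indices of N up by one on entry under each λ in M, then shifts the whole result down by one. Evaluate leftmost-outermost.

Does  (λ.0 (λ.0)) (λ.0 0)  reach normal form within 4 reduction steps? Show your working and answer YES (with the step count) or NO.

  start: (λ.0 (λ.0)) (λ.0 0)
  →1  (λ.0 0) (λ.0)
  →2  (λ.0) (λ.0)
  →3  λ.0

Answer: YES — reaches normal form λ.0 in 3 ≤ 4 steps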